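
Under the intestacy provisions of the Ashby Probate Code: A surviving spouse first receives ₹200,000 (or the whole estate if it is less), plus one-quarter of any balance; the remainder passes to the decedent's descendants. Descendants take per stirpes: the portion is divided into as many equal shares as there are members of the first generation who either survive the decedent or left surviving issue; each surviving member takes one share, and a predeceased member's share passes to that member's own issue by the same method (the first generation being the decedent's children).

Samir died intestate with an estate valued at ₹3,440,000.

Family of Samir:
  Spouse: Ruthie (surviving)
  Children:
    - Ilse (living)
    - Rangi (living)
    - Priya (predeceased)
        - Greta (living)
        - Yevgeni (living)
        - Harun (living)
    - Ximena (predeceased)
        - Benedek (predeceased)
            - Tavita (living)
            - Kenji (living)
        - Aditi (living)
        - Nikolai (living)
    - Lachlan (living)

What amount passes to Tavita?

Ruthie first takes ₹200,000, leaving a balance of ₹3,240,000. Ruthie then takes one-quarter of the balance (₹810,000), for a total of ₹1,010,000. The remaining ₹2,430,000 passes to the descendants.
The descendants' portion (₹2,430,000) is divided into 5 shares of ₹486,000: Ilse, Rangi, and Lachlan each take ₹486,000; Priya's ₹486,000 share passes to Priya's issue; Ximena's ₹486,000 share passes to Ximena's issue.
Priya's share (₹486,000) is divided into 3 shares of ₹162,000: Greta, Yevgeni, and Harun each take ₹162,000.
Ximena's share (₹486,000) is divided into 3 shares of ₹162,000: Aditi and Nikolai each take ₹162,000; Benedek's ₹162,000 share passes to Benedek's issue.
Benedek's share (₹162,000) is divided into 2 shares of ₹81,000: Tavita and Kenji each take ₹81,000.

Tavita receives ₹81,000.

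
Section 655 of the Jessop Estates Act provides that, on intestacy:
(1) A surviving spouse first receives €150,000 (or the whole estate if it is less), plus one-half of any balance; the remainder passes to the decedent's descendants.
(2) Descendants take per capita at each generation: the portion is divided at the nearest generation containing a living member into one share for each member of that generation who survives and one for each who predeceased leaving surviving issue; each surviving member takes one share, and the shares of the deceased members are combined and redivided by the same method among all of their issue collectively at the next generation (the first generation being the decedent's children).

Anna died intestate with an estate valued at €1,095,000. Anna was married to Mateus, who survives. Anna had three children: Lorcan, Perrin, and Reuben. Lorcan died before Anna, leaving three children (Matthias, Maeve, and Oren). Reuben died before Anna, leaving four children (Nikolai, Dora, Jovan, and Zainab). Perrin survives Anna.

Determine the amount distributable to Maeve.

Maeve receives €45,000.

Mateus first takes €150,000, leaving a balance of €945,000. Mateus then takes one-half of the balance (€472,500), for a total of €622,500. The remaining €472,500 passes to the descendants.
The descendants' portion (€472,500) is divided at the children's generation into 3 shares of €157,500. Perrin takes €157,500. The 2 shares of the deceased (Lorcan and Reuben) are combined into a pool of €315,000.
That pool (€315,000) is divided at the grandchildren's generation equally among Matthias, Maeve, Oren, Nikolai, Dora, Jovan, and Zainab: €45,000 each.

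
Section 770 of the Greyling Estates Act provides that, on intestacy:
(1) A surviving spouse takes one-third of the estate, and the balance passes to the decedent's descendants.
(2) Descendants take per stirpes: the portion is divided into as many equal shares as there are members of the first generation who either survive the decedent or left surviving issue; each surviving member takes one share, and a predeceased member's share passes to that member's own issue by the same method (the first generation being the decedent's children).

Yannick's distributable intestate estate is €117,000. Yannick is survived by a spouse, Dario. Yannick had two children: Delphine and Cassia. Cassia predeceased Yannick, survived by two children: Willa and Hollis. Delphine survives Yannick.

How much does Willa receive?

Willa receives €19,500.

Dario takes one-third of €117,000 = €39,000. The remaining €78,000 passes to the descendants.
The descendants' portion (€78,000) is divided into 2 shares of €39,000: Delphine takes €39,000; Cassia's €39,000 share passes to Cassia's issue.
Cassia's share (€39,000) is divided into 2 shares of €19,500: Willa and Hollis each take €19,500.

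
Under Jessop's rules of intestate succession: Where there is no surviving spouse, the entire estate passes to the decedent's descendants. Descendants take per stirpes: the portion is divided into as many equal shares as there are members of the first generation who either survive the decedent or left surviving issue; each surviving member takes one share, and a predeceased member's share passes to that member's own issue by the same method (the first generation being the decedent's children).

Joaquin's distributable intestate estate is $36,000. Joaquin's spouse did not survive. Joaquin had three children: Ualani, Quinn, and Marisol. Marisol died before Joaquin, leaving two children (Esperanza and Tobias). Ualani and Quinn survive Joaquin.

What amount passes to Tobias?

The entire $36,000 passes to the descendants.
That amount ($36,000) is divided into 3 shares of $12,000: Ualani and Quinn each take $12,000; Marisol's $12,000 share passes to Marisol's issue.
Marisol's share ($12,000) is divided into 2 shares of $6,000: Esperanza and Tobias each take $6,000.

Tobias receives $6,000.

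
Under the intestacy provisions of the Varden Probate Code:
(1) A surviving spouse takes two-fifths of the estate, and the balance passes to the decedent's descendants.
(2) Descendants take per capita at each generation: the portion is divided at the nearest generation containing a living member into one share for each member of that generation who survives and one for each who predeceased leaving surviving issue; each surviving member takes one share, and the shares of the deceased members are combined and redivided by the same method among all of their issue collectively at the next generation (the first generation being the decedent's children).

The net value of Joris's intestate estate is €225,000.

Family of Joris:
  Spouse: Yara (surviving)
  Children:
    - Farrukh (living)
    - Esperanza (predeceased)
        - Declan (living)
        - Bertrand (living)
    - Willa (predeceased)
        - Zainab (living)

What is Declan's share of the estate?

Declan receives €30,000.

Yara takes two-fifths of €225,000 = €90,000. The remaining €135,000 passes to the descendants.
The descendants' portion (€135,000) is divided at the children's generation into 3 shares of €45,000. Farrukh takes €45,000. The 2 shares of the deceased (Esperanza and Willa) are combined into a pool of €90,000.
That pool (€90,000) is divided at the grandchildren's generation equally among Declan, Bertrand, and Zainab: €30,000 each.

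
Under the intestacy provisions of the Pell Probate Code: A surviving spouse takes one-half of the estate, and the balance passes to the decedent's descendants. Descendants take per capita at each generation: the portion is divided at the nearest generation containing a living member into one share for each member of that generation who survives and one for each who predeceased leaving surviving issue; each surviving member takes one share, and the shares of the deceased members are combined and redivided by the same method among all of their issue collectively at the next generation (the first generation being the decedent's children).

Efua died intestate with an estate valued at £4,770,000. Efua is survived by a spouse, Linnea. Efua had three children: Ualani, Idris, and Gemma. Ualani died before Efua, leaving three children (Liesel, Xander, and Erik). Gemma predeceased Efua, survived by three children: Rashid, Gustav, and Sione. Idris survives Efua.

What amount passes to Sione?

Sione receives £265,000.

Linnea takes one-half of £4,770,000 = £2,385,000. The remaining £2,385,000 passes to the descendants.
The descendants' portion (£2,385,000) is divided at the children's generation into 3 shares of £795,000. Idris takes £795,000. The 2 shares of the deceased (Ualani and Gemma) are combined into a pool of £1,590,000.
That pool (£1,590,000) is divided at the grandchildren's generation equally among Liesel, Xander, Erik, Rashid, Gustav, and Sione: £265,000 each.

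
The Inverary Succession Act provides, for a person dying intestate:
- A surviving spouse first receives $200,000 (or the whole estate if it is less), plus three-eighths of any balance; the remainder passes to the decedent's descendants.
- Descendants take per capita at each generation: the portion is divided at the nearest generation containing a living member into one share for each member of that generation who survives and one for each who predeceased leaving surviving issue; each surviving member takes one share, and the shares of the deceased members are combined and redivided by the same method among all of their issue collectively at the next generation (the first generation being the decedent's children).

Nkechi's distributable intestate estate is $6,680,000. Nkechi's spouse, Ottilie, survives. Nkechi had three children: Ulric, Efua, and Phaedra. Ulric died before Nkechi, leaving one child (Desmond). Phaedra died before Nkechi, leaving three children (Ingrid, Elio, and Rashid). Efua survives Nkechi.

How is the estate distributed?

Ottilie first takes $200,000, leaving a balance of $6,480,000. Ottilie then takes three-eighths of the balance ($2,430,000), for a total of $2,630,000. The remaining $4,050,000 passes to the descendants.
The descendants' portion ($4,050,000) is divided at the children's generation into 3 shares of $1,350,000. Efua takes $1,350,000. The 2 shares of the deceased (Ulric and Phaedra) are combined into a pool of $2,700,000.
That pool ($2,700,000) is divided at the grandchildren's generation equally among Desmond, Ingrid, Elio, and Rashid: $675,000 each.

Ottilie: $2,630,000; Desmond: $675,000; Efua: $1,350,000; Ingrid: $675,000; Elio: $675,000; Rashid: $675,000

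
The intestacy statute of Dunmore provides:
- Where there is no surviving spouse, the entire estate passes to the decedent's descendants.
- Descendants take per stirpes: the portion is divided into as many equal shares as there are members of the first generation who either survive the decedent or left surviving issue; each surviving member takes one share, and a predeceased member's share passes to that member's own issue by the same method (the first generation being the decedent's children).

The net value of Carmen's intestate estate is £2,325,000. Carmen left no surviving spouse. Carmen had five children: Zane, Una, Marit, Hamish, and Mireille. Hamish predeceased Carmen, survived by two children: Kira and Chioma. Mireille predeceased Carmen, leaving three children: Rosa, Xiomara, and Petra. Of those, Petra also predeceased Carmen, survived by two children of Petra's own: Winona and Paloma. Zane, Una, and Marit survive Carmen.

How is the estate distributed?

Zane: £465,000; Una: £465,000; Marit: £465,000; Kira: £232,500; Chioma: £232,500; Rosa: £155,000; Xiomara: £155,000; Winona: £77,500; Paloma: £77,500

The entire £2,325,000 passes to the descendants.
That amount (£2,325,000) is divided into 5 shares of £465,000: Zane, Una, and Marit each take £465,000; Hamish's £465,000 share passes to Hamish's issue; Mireille's £465,000 share passes to Mireille's issue.
Hamish's share (£465,000) is divided into 2 shares of £232,500: Kira and Chioma each take £232,500.
Mireille's share (£465,000) is divided into 3 shares of £155,000: Rosa and Xiomara each take £155,000; Petra's £155,000 share passes to Petra's issue.
Petra's share (£155,000) is divided into 2 shares of £77,500: Winona and Paloma each take £77,500.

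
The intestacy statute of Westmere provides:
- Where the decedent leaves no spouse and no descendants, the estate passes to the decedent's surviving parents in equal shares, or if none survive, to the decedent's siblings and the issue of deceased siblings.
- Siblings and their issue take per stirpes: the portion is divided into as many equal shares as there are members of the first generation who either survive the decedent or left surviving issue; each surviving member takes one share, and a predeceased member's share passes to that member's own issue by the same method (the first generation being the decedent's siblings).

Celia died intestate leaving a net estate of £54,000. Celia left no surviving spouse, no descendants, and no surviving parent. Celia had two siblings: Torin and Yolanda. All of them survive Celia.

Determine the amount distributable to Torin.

The entire £54,000 passes to the siblings and their issue.
That amount (£54,000) is divided into 2 shares of £27,000: Torin and Yolanda each take £27,000.

Torin receives £27,000.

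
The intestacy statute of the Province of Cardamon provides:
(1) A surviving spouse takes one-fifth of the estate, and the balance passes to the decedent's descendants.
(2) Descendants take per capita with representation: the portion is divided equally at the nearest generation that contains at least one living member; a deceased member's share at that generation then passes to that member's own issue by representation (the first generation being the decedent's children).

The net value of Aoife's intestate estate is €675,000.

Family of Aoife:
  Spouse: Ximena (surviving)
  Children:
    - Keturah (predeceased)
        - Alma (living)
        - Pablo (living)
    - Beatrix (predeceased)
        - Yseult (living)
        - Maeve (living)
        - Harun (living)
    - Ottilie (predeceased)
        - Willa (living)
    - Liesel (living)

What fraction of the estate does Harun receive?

Harun receives 1/15 of the estate.

Ximena takes one-fifth of €675,000 = €135,000. The remaining €540,000 passes to the descendants.
The descendants' portion (€540,000) is divided into 4 shares of €135,000: Liesel takes €135,000; Keturah's €135,000 share passes to Keturah's issue; Beatrix's €135,000 share passes to Beatrix's issue; Ottilie's €135,000 share passes to Ottilie's issue.
Keturah's share (€135,000) is divided into 2 shares of €67,500: Alma and Pablo each take €67,500.
Beatrix's share (€135,000) is divided into 3 shares of €45,000: Yseult, Maeve, and Harun each take €45,000.
Ottilie's share (€135,000) passes entirely to Willa.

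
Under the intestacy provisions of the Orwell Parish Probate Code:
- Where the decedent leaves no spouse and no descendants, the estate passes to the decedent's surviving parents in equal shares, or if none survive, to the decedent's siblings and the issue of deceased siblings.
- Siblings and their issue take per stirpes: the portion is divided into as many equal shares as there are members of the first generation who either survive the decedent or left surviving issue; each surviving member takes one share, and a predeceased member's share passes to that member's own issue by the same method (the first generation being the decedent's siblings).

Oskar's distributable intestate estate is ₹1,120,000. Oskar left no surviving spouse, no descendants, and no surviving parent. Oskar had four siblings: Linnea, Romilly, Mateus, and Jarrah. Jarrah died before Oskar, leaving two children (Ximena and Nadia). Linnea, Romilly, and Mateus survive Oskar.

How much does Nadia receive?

Nadia receives ₹140,000.

The entire ₹1,120,000 passes to the siblings and their issue.
That amount (₹1,120,000) is divided into 4 shares of ₹280,000: Linnea, Romilly, and Mateus each take ₹280,000; Jarrah's ₹280,000 share passes to Jarrah's issue.
Jarrah's share (₹280,000) is divided into 2 shares of ₹140,000: Ximena and Nadia each take ₹140,000.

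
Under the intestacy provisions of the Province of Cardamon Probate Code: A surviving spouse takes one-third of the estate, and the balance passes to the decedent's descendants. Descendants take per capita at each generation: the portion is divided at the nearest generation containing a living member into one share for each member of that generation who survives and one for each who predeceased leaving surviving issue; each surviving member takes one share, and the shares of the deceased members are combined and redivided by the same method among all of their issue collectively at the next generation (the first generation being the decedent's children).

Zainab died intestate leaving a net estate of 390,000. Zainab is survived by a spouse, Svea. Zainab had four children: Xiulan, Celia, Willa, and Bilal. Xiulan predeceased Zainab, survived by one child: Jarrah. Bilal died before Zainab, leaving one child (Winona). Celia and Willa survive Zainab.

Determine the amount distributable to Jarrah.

Svea takes one-third of 390,000 = 130,000. The remaining 260,000 passes to the descendants.
The descendants' portion (260,000) is divided at the children's generation into 4 shares of 65,000. Celia and Willa each take 65,000. The 2 shares of the deceased (Xiulan and Bilal) are combined into a pool of 130,000.
That pool (130,000) is divided at the grandchildren's generation equally among Jarrah and Winona: 65,000 each.

Jarrah receives 65,000.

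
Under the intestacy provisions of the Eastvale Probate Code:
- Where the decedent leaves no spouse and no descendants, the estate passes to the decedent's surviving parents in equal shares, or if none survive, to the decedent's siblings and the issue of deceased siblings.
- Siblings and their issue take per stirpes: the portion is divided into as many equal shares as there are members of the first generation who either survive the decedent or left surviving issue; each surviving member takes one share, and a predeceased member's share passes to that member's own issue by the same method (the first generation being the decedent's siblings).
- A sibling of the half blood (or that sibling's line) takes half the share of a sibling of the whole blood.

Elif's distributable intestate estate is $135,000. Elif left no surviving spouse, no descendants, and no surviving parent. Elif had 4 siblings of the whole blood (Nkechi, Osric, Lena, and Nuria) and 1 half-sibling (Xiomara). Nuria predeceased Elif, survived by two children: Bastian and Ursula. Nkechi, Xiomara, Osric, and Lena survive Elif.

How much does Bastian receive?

Bastian receives $15,000.

The entire $135,000 passes to the siblings and their issue.
Counting each half-blood sibling's line as half a unit, there are 9/2 units in $135,000, so one unit is $30,000. Whole-blood lines (Nkechi, Osric, Lena, and Nuria) take $30,000 each; half-blood lines (Xiomara) take $15,000 each.
Nuria's share ($30,000) is divided into 2 shares of $15,000: Bastian and Ursula each take $15,000.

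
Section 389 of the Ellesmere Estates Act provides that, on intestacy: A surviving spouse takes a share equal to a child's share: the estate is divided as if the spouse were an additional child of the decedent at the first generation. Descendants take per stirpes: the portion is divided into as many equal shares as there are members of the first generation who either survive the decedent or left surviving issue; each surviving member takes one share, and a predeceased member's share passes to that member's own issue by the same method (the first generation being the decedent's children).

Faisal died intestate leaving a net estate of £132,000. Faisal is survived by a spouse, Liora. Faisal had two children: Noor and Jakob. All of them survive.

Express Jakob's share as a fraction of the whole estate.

Jakob receives 1/3 of the estate.

The spouse counts as an additional share at the children's level, so there are 3 primary shares of £44,000. Liora takes one such share (£44,000).
The children's combined portion (£88,000) is divided into 2 shares of £44,000: Noor and Jakob each take £44,000.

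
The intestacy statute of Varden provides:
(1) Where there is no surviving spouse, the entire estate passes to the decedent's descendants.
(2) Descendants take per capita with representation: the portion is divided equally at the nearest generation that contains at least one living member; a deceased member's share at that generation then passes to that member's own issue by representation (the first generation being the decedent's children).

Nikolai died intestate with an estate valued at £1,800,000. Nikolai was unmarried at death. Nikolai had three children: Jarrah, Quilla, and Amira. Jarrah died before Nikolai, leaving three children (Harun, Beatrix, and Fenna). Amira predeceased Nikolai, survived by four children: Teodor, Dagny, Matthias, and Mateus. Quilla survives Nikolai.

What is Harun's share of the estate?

Harun receives £200,000.

The entire £1,800,000 passes to the descendants.
That amount (£1,800,000) is divided into 3 shares of £600,000: Quilla takes £600,000; Jarrah's £600,000 share passes to Jarrah's issue; Amira's £600,000 share passes to Amira's issue.
Jarrah's share (£600,000) is divided into 3 shares of £200,000: Harun, Beatrix, and Fenna each take £200,000.
Amira's share (£600,000) is divided into 4 shares of £150,000: Teodor, Dagny, Matthias, and Mateus each take £150,000.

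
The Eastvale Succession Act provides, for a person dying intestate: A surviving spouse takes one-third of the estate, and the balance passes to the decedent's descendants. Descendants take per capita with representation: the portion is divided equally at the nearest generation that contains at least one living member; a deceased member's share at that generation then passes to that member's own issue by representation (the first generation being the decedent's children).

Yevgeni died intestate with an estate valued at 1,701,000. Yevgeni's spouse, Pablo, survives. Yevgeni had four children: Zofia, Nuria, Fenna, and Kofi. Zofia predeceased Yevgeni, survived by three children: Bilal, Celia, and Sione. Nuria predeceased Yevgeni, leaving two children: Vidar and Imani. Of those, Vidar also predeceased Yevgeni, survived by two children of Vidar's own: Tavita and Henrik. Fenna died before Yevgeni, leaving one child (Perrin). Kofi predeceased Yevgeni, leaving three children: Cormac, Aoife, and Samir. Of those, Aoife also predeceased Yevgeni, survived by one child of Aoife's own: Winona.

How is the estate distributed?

Pablo takes one-third of 1,701,000 = 567,000. The remaining 1,134,000 passes to the descendants.
No child survives, so the initial division is made at the grandchildren's generation.
The descendants' portion (1,134,000) is divided into 9 shares of 126,000: Bilal, Celia, Sione, Imani, Perrin, Cormac, and Samir each take 126,000; Vidar's 126,000 share passes to Vidar's issue; Aoife's 126,000 share passes to Aoife's issue.
Vidar's share (126,000) is divided into 2 shares of 63,000: Tavita and Henrik each take 63,000.
Aoife's share (126,000) passes entirely to Winona.

Pablo: 567,000; Bilal: 126,000; Celia: 126,000; Sione: 126,000; Tavita: 63,000; Henrik: 63,000; Imani: 126,000; Perrin: 126,000; Cormac: 126,000; Winona: 126,000; Samir: 126,000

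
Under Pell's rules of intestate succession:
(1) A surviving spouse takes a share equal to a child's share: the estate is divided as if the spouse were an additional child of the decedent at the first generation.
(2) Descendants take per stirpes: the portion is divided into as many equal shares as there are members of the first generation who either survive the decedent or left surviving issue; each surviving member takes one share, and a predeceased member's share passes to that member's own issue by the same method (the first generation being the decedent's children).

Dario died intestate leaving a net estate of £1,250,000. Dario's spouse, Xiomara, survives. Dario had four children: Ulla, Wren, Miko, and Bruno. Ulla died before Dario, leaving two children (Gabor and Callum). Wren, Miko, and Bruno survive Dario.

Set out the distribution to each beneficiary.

The spouse counts as an additional share at the children's level, so there are 5 primary shares of £250,000. Xiomara takes one such share (£250,000).
The children's combined portion (£1,000,000) is divided into 4 shares of £250,000: Wren, Miko, and Bruno each take £250,000; Ulla's £250,000 share passes to Ulla's issue.
Ulla's share (£250,000) is divided into 2 shares of £125,000: Gabor and Callum each take £125,000.

Xiomara: £250,000; Gabor: £125,000; Callum: £125,000; Wren: £250,000; Miko: £250,000; Bruno: £250,000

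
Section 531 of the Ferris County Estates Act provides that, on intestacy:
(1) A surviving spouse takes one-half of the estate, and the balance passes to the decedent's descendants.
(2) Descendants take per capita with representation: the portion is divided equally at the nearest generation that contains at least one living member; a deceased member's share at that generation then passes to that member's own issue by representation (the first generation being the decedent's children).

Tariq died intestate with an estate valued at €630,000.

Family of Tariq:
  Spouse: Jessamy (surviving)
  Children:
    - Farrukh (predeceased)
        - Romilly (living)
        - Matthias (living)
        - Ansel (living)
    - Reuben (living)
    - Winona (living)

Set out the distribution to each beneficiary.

Jessamy takes one-half of €630,000 = €315,000. The remaining €315,000 passes to the descendants.
The descendants' portion (€315,000) is divided into 3 shares of €105,000: Reuben and Winona each take €105,000; Farrukh's €105,000 share passes to Farrukh's issue.
Farrukh's share (€105,000) is divided into 3 shares of €35,000: Romilly, Matthias, and Ansel each take €35,000.

Jessamy: €315,000; Romilly: €35,000; Matthias: €35,000; Ansel: €35,000; Reuben: €105,000; Winona: €105,000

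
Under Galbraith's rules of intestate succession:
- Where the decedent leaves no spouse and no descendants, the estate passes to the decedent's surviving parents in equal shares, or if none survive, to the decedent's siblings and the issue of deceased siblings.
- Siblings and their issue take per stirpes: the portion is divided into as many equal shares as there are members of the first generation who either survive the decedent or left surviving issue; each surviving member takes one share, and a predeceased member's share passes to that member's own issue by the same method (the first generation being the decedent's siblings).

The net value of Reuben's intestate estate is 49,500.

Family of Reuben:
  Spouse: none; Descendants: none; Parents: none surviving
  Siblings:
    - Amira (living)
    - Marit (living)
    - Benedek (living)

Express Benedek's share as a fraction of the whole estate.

The entire 49,500 passes to the siblings and their issue.
That amount (49,500) is divided into 3 shares of 16,500: Amira, Marit, and Benedek each take 16,500.

Benedek receives 1/3 of the estate.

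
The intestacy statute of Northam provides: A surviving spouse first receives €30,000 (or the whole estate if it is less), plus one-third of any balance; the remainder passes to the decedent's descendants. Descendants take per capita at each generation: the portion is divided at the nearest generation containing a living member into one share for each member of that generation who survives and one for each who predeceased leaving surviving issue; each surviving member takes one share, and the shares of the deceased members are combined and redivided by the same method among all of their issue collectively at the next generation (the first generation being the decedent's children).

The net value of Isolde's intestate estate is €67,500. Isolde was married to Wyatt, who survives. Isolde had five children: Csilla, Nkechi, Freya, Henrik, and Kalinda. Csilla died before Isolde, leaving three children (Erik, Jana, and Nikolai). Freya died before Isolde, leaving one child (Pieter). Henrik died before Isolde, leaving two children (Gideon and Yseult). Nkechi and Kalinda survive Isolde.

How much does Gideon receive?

Wyatt first takes €30,000, leaving a balance of €37,500. Wyatt then takes one-third of the balance (€12,500), for a total of €42,500. The remaining €25,000 passes to the descendants.
The descendants' portion (€25,000) is divided at the children's generation into 5 shares of €5,000. Nkechi and Kalinda each take €5,000. The 3 shares of the deceased (Csilla, Freya, and Henrik) are combined into a pool of €15,000.
That pool (€15,000) is divided at the grandchildren's generation equally among Erik, Jana, Nikolai, Pieter, Gideon, and Yseult: €2,500 each.

Gideon receives €2,500.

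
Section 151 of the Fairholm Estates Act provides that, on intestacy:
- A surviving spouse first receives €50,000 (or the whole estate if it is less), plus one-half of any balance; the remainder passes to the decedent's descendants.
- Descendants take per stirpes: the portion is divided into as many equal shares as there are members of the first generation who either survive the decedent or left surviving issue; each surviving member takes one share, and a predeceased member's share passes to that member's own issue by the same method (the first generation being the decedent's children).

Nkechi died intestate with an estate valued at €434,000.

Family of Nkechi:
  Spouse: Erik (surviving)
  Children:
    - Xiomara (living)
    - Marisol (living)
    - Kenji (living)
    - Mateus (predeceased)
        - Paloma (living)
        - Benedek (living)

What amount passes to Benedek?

Benedek receives €24,000.

Erik first takes €50,000, leaving a balance of €384,000. Erik then takes one-half of the balance (€192,000), for a total of €242,000. The remaining €192,000 passes to the descendants.
The descendants' portion (€192,000) is divided into 4 shares of €48,000: Xiomara, Marisol, and Kenji each take €48,000; Mateus's €48,000 share passes to Mateus's issue.
Mateus's share (€48,000) is divided into 2 shares of €24,000: Paloma and Benedek each take €24,000.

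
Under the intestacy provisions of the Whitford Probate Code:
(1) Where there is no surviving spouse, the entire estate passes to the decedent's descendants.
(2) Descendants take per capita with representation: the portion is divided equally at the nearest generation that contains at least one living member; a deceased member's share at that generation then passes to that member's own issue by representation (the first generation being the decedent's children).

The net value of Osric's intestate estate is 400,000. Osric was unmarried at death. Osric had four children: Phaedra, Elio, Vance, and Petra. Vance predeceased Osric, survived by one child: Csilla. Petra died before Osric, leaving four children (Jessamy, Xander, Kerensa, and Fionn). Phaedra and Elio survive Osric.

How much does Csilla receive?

The entire 400,000 passes to the descendants.
That amount (400,000) is divided into 4 shares of 100,000: Phaedra and Elio each take 100,000; Vance's 100,000 share passes to Vance's issue; Petra's 100,000 share passes to Petra's issue.
Vance's share (100,000) passes entirely to Csilla.
Petra's share (100,000) is divided into 4 shares of 25,000: Jessamy, Xander, Kerensa, and Fionn each take 25,000.

Csilla receives 100,000.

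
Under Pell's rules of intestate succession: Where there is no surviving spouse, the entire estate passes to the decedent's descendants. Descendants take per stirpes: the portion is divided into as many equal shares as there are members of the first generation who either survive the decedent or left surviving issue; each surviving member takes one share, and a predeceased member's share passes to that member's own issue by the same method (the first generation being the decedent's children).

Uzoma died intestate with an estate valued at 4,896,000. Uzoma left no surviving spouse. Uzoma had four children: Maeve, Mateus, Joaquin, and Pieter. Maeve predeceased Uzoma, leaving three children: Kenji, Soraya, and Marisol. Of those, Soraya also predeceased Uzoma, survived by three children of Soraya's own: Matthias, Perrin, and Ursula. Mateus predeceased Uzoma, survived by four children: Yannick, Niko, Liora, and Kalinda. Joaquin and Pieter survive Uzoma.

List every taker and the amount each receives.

Kenji: 408,000; Matthias: 136,000; Perrin: 136,000; Ursula: 136,000; Marisol: 408,000; Yannick: 306,000; Niko: 306,000; Liora: 306,000; Kalinda: 306,000; Joaquin: 1,224,000; Pieter: 1,224,000

The entire 4,896,000 passes to the descendants.
That amount (4,896,000) is divided into 4 shares of 1,224,000: Joaquin and Pieter each take 1,224,000; Maeve's 1,224,000 share passes to Maeve's issue; Mateus's 1,224,000 share passes to Mateus's issue.
Maeve's share (1,224,000) is divided into 3 shares of 408,000: Kenji and Marisol each take 408,000; Soraya's 408,000 share passes to Soraya's issue.
Soraya's share (408,000) is divided into 3 shares of 136,000: Matthias, Perrin, and Ursula each take 136,000.
Mateus's share (1,224,000) is divided into 4 shares of 306,000: Yannick, Niko, Liora, and Kalinda each take 306,000.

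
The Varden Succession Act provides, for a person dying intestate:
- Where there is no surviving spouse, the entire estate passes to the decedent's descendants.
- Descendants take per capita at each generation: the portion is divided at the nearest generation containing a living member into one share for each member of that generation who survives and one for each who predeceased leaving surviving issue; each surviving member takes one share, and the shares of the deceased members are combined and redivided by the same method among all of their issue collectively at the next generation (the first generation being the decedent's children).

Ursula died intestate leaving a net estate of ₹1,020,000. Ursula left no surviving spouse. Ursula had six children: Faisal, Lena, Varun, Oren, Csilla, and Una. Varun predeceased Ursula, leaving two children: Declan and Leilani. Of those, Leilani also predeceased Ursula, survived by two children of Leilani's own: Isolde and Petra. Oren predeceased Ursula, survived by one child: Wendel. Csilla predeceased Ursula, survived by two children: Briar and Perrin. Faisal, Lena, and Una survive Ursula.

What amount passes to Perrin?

Perrin receives ₹102,000.

The entire ₹1,020,000 passes to the descendants.
That amount (₹1,020,000) is divided at the children's generation into 6 shares of ₹170,000. Faisal, Lena, and Una each take ₹170,000. The 3 shares of the deceased (Varun, Oren, and Csilla) are combined into a pool of ₹510,000.
That pool (₹510,000) is divided at the grandchildren's generation into 5 shares of ₹102,000. Declan, Wendel, Briar, and Perrin each take ₹102,000. The remaining share for the deceased Leilani (₹102,000) is carried to the next generation.
That pool (₹102,000) is divided at the great-grandchildren's generation equally among Isolde and Petra: ₹51,000 each.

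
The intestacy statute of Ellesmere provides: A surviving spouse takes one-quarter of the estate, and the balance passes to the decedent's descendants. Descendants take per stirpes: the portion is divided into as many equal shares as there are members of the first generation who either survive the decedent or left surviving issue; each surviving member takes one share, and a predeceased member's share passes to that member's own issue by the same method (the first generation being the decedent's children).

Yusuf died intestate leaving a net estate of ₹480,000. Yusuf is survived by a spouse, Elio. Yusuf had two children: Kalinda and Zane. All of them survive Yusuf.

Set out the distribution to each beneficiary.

Elio: ₹120,000; Kalinda: ₹180,000; Zane: ₹180,000

Elio takes one-quarter of ₹480,000 = ₹120,000. The remaining ₹360,000 passes to the descendants.
The descendants' portion (₹360,000) is divided into 2 shares of ₹180,000: Kalinda and Zane each take ₹180,000.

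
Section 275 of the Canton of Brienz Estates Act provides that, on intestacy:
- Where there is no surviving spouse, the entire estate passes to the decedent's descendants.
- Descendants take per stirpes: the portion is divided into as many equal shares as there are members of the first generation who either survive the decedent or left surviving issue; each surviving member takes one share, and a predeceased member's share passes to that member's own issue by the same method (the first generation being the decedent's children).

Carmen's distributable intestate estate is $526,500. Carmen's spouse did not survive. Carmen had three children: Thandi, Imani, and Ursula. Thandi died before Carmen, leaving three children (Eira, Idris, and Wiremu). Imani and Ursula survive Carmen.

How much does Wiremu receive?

Wiremu receives $58,500.

The entire $526,500 passes to the descendants.
That amount ($526,500) is divided into 3 shares of $175,500: Imani and Ursula each take $175,500; Thandi's $175,500 share passes to Thandi's issue.
Thandi's share ($175,500) is divided into 3 shares of $58,500: Eira, Idris, and Wiremu each take $58,500.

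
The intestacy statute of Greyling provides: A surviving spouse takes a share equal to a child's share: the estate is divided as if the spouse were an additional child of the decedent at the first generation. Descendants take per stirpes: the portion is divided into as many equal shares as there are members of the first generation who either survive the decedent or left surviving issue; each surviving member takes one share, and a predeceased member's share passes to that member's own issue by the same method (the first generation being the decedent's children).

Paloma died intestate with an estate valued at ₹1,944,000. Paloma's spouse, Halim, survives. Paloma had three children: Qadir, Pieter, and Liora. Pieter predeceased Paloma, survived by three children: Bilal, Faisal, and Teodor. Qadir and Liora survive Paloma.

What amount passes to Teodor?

The spouse counts as an additional share at the children's level, so there are 4 primary shares of ₹486,000. Halim takes one such share (₹486,000).
The children's combined portion (₹1,458,000) is divided into 3 shares of ₹486,000: Qadir and Liora each take ₹486,000; Pieter's ₹486,000 share passes to Pieter's issue.
Pieter's share (₹486,000) is divided into 3 shares of ₹162,000: Bilal, Faisal, and Teodor each take ₹162,000.

Teodor receives ₹162,000.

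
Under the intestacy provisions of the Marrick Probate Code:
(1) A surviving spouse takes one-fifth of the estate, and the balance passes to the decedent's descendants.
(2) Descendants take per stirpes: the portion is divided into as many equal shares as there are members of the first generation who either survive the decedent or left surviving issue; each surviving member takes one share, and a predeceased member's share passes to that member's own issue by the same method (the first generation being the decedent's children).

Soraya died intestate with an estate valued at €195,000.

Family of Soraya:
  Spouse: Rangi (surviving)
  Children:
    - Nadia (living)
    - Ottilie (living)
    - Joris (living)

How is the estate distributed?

Rangi: €39,000; Nadia: €52,000; Ottilie: €52,000; Joris: €52,000

Rangi takes one-fifth of €195,000 = €39,000. The remaining €156,000 passes to the descendants.
The descendants' portion (€156,000) is divided into 3 shares of €52,000: Nadia, Ottilie, and Joris each take €52,000.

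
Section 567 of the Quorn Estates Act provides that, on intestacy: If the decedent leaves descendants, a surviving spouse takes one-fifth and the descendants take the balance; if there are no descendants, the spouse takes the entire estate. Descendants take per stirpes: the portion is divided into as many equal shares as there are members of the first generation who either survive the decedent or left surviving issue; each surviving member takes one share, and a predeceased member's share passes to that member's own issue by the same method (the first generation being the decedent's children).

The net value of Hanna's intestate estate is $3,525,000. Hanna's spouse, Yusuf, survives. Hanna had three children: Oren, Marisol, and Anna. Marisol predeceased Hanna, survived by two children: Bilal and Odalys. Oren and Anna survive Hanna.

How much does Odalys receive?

Yusuf takes one-fifth of $3,525,000 = $705,000. The remaining $2,820,000 passes to the descendants.
The descendants' portion ($2,820,000) is divided into 3 shares of $940,000: Oren and Anna each take $940,000; Marisol's $940,000 share passes to Marisol's issue.
Marisol's share ($940,000) is divided into 2 shares of $470,000: Bilal and Odalys each take $470,000.

Odalys receives $470,000.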